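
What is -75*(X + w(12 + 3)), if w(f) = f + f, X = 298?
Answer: -24600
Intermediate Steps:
w(f) = 2*f
-75*(X + w(12 + 3)) = -75*(298 + 2*(12 + 3)) = -75*(298 + 2*15) = -75*(298 + 30) = -75*328 = -24600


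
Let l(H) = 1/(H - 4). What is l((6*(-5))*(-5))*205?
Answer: 205/146 ≈ 1.4041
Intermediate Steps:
l(H) = 1/(-4 + H)
l((6*(-5))*(-5))*205 = 205/(-4 + (6*(-5))*(-5)) = 205/(-4 - 30*(-5)) = 205/(-4 + 150) = 205/146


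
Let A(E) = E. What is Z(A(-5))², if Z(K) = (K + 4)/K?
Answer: 1/25 ≈ 0.040000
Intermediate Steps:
Z(K) = (4 + K)/K
Z(A(-5))² = ((4 - 5)/(-5))² = (-⅕*(-1))² = (⅕)² = 1/25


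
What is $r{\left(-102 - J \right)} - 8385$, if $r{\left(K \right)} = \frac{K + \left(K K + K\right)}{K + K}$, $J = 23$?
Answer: $- \frac{16893}{2} \approx -8446.5$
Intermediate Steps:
$r{\left(K \right)} = \frac{K^{2} + 2 K}{2 K}$ ($r{\left(K \right)} = \frac{K + \left(K^{2} + K\right)}{2 K} = \left(K + \left(K + K^{2}\right)\right) \frac{1}{2 K} = \left(K^{2} + 2 K\right) \frac{1}{2 K} = \frac{K^{2} + 2 K}{2 K}$)
$r{\left(-102 - J \right)} - 8385 = \left(1 + \frac{-102 - 23}{2}\right) - 8385 = \left(1 + \frac{1}{2} \left(-125\right)\right) - 8385 = \left(1 - \frac{125}{2}\right) - 8385 = - \frac{123}{2} - 8385 = - \frac{16893}{2}$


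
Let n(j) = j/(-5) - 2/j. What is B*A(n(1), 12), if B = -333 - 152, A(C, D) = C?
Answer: 1067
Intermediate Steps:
n(j) = -2/j - j/5 (n(j) = j*(-1/5) - 2/j = -j/5 - 2/j = -2/j - j/5)
B = -485
B*A(n(1), 12) = -485*(-2/1 - 1/5*1) = -485*(-2*1 - 1/5) = -485*(-2 - 1/5) = -485*(-11/5) = 1067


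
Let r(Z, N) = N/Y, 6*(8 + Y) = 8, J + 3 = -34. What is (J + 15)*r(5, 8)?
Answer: 132/5 ≈ 26.400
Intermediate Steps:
J = -37 (J = -3 - 34 = -37)
Y = -20/3 (Y = -8 + (⅙)*8 = -8 + 4/3 = -20/3 ≈ -6.6667)
r(Z, N) = -3*N/20 (r(Z, N) = N/(-20/3) = N*(-3/20) = -3*N/20)
(J + 15)*r(5, 8) = (-37 + 15)*(-3/20*8) = -22*(-6/5) = 132/5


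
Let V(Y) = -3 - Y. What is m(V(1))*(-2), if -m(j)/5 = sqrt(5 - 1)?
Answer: 20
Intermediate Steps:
m(j) = -10 (m(j) = -5*sqrt(5 - 1) = -5*sqrt(4) = -5*2 = -10)
m(V(1))*(-2) = -10*(-2) = 20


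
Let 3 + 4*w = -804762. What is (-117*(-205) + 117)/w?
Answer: -2472/20635 ≈ -0.11980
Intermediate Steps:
w = -804765/4 (w = -¾ + (¼)*(-804762) = -¾ - 402381/2 = -804765/4 ≈ -2.0119e+5)
(-117*(-205) + 117)/w = (-117*(-205) + 117)/(-804765/4) = (23985 + 117)*(-4/804765) = 24102*(-4/804765) = -2472/20635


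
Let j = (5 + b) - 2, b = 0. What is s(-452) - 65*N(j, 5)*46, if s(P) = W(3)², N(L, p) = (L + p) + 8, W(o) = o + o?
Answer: -47804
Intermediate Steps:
j = 3 (j = (5 + 0) - 2 = 5 - 2 = 3)
W(o) = 2*o
N(L, p) = 8 + L + p
s(P) = 36 (s(P) = (2*3)² = 6² = 36)
s(-452) - 65*N(j, 5)*46 = 36 - 65*(8 + 3 + 5)*46 = 36 - 65*16*46 = 36 - 1040*46 = 36 - 1*47840 = 36 - 47840 = -47804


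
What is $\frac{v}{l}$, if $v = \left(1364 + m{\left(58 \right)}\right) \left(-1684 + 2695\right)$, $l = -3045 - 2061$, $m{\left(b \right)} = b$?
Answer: $- \frac{239607}{851} \approx -281.56$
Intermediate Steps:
$l = -5106$ ($l = -3045 - 2061 = -5106$)
$v = 1437642$ ($v = \left(1364 + 58\right) \left(-1684 + 2695\right) = 1422 \cdot 1011 = 1437642$)
$\frac{v}{l} = \frac{1437642}{-5106} = 1437642 \left(- \frac{1}{5106}\right) = - \frac{239607}{851}$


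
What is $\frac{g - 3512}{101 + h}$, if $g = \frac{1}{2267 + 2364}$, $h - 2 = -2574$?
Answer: $\frac{16264071}{11443201} \approx 1.4213$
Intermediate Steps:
$h = -2572$ ($h = 2 - 2574 = -2572$)
$g = \frac{1}{4631} \approx 0.00021594$
$\frac{g - 3512}{101 + h} = \frac{\frac{1}{4631} - 3512}{101 - 2572} = - \frac{16264071}{4631 \left(-2471\right)} = \left(- \frac{16264071}{4631}\right) \left(- \frac{1}{2471}\right) = \frac{16264071}{11443201}$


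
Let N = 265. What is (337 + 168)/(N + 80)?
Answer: 101/69 ≈ 1.4638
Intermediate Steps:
(337 + 168)/(N + 80) = (337 + 168)/(265 + 80) = 505/345 = 505*(1/345) = 101/69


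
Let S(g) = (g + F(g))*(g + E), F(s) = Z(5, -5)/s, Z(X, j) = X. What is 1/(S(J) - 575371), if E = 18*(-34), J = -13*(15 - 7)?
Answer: -26/13022687 ≈ -1.9965e-6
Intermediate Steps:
J = -104 (J = -13*8 = -104)
E = -612
F(s) = 5/s
S(g) = (-612 + g)*(g + 5/g) (S(g) = (g + 5/g)*(g - 612) = (g + 5/g)*(-612 + g) = (-612 + g)*(g + 5/g))
1/(S(J) - 575371) = 1/((5 + (-104)**2 - 3060/(-104) - 612*(-104)) - 575371) = 1/((5 + 10816 - 3060*(-1/104) + 63648) - 575371) = 1/((5 + 10816 + 765/26 + 63648) - 575371) = 1/(1936959/26 - 575371) = 1/(-13022687/26) = -26/13022687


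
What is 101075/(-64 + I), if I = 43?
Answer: -101075/21 ≈ -4813.1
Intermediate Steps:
101075/(-64 + I) = 101075/(-64 + 43) = 101075/(-21) = 101075*(-1/21) = -101075/21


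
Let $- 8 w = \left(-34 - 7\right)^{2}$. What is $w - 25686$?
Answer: $- \frac{207169}{8} \approx -25896.0$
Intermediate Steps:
$w = - \frac{1681}{8}$ ($w = - \frac{\left(-34 - 7\right)^{2}}{8} = - \frac{\left(-41\right)^{2}}{8} = \left(- \frac{1}{8}\right) 1681 = - \frac{1681}{8} \approx -210.13$)
$w - 25686 = - \frac{1681}{8} - 25686 = - \frac{207169}{8}$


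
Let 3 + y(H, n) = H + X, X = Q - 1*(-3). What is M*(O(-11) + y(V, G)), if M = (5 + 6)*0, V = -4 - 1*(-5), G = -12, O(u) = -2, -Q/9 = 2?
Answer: 0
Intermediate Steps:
Q = -18 (Q = -9*2 = -18)
X = -15 (X = -18 - 1*(-3) = -18 + 3 = -15)
V = 1 (V = -4 + 5 = 1)
y(H, n) = -18 + H (y(H, n) = -3 + (H - 15) = -3 + (-15 + H) = -18 + H)
M = 0 (M = 11*0 = 0)
M*(O(-11) + y(V, G)) = 0*(-2 + (-18 + 1)) = 0*(-2 - 17) = 0*(-19) = 0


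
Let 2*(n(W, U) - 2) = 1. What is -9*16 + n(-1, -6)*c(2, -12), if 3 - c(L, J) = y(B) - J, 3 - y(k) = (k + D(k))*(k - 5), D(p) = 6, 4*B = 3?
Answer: -7863/32 ≈ -245.72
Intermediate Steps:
B = 3/4 (B = (1/4)*3 = 3/4 ≈ 0.75000)
n(W, U) = 5/2 (n(W, U) = 2 + (1/2)*1 = 2 + 1/2 = 5/2)
y(k) = 3 - (-5 + k)*(6 + k) (y(k) = 3 - (k + 6)*(k - 5) = 3 - (6 + k)*(-5 + k) = 3 - (-5 + k)*(6 + k))
c(L, J) = -459/16 + J (c(L, J) = 3 - ((33 - 1*3/4 - (3/4)**2) - J) = 3 - ((33 - 3/4 - 1*9/16) - J) = 3 - ((33 - 3/4 - 9/16) - J) = 3 - (507/16 - J) = 3 + (-507/16 + J) = -459/16 + J)
-9*16 + n(-1, -6)*c(2, -12) = -9*16 + 5*(-459/16 - 12)/2 = -144 + (5/2)*(-651/16) = -144 - 3255/32 = -7863/32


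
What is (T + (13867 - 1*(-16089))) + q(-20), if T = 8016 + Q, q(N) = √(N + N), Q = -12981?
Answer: 24991 + 2*I*√10 ≈ 24991.0 + 6.3246*I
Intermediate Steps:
q(N) = √2*√N (q(N) = √(2*N) = √2*√N)
T = -4965 (T = 8016 - 12981 = -4965)
(T + (13867 - 1*(-16089))) + q(-20) = (-4965 + (13867 - 1*(-16089))) + √2*√(-20) = (-4965 + (13867 + 16089)) + √2*(2*I*√5) = (-4965 + 29956) + 2*I*√10 = 24991 + 2*I*√10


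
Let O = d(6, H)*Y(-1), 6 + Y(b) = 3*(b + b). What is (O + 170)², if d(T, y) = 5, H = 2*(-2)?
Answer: 12100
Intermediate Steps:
H = -4
Y(b) = -6 + 6*b (Y(b) = -6 + 3*(b + b) = -6 + 3*(2*b) = -6 + 6*b)
O = -60 (O = 5*(-6 + 6*(-1)) = 5*(-6 - 6) = 5*(-12) = -60)
(O + 170)² = (-60 + 170)² = 110² = 12100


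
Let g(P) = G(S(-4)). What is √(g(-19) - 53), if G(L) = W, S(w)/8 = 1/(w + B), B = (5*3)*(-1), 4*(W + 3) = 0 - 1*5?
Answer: I*√229/2 ≈ 7.5664*I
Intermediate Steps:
W = -17/4 (W = -3 + (0 - 1*5)/4 = -3 + (0 - 5)/4 = -3 + (¼)*(-5) = -3 - 5/4 = -17/4 ≈ -4.2500)
B = -15 (B = 15*(-1) = -15)
S(w) = 8/(-15 + w) (S(w) = 8/(w - 15) = 8/(-15 + w))
G(L) = -17/4
g(P) = -17/4
√(g(-19) - 53) = √(-17/4 - 53) = √(-229/4) = I*√229/2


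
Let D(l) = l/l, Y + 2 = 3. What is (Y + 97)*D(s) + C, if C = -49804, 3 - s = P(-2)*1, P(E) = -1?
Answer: -49706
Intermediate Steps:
Y = 1 (Y = -2 + 3 = 1)
s = 4 (s = 3 - (-1) = 3 - 1*(-1) = 3 + 1 = 4)
D(l) = 1
(Y + 97)*D(s) + C = (1 + 97)*1 - 49804 = 98*1 - 49804 = 98 - 49804 = -49706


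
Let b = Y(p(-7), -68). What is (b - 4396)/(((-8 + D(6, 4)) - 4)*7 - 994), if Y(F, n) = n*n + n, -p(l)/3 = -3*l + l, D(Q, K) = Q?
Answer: -40/259 ≈ -0.15444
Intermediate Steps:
p(l) = 6*l (p(l) = -3*(-3*l + l) = -(-6)*l = 6*l)
Y(F, n) = n + n**2 (Y(F, n) = n**2 + n = n + n**2)
b = 4556 (b = -68*(1 - 68) = -68*(-67) = 4556)
(b - 4396)/(((-8 + D(6, 4)) - 4)*7 - 994) = (4556 - 4396)/(((-8 + 6) - 4)*7 - 994) = 160/((-2 - 4)*7 - 994) = 160/(-6*7 - 994) = 160/(-42 - 994) = 160/(-1036) = 160*(-1/1036) = -40/259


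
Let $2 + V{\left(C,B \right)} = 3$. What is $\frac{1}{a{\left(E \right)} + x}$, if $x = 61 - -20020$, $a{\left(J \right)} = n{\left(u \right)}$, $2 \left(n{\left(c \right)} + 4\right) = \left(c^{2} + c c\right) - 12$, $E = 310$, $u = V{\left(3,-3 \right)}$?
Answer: $\frac{1}{20072} \approx 4.9821 \cdot 10^{-5}$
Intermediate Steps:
$V{\left(C,B \right)} = 1$ ($V{\left(C,B \right)} = -2 + 3 = 1$)
$u = 1$
$n{\left(c \right)} = -10 + c^{2}$ ($n{\left(c \right)} = -4 + \frac{\left(c^{2} + c c\right) - 12}{2} = -4 + \frac{\left(c^{2} + c^{2}\right) - 12}{2} = -4 + \frac{2 c^{2} - 12}{2} = -4 + \frac{-12 + 2 c^{2}}{2} = -4 + \left(-6 + c^{2}\right) = -10 + c^{2}$)
$a{\left(J \right)} = -9$ ($a{\left(J \right)} = -10 + 1^{2} = -10 + 1 = -9$)
$x = 20081$ ($x = 61 + 20020 = 20081$)
$\frac{1}{a{\left(E \right)} + x} = \frac{1}{-9 + 20081} = \frac{1}{20072}$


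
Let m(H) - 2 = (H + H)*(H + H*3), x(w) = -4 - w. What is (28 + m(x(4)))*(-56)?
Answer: -30352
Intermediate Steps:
m(H) = 2 + 8*H² (m(H) = 2 + (H + H)*(H + H*3) = 2 + (2*H)*(H + 3*H) = 2 + (2*H)*(4*H) = 2 + 8*H²)
(28 + m(x(4)))*(-56) = (28 + (2 + 8*(-4 - 1*4)²))*(-56) = (28 + (2 + 8*(-4 - 4)²))*(-56) = (28 + (2 + 8*(-8)²))*(-56) = (28 + (2 + 8*64))*(-56) = (28 + (2 + 512))*(-56) = (28 + 514)*(-56) = 542*(-56) = -30352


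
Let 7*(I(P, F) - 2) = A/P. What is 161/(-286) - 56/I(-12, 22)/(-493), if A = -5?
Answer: -12386185/24392654 ≈ -0.50778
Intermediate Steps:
I(P, F) = 2 - 5/(7*P) (I(P, F) = 2 + (-5/P)/7 = 2 - 5/(7*P))
161/(-286) - 56/I(-12, 22)/(-493) = 161/(-286) - 56/(2 - 5/7/(-12))/(-493) = 161*(-1/286) - 56/(2 - 5/7*(-1/12))*(-1/493) = -161/286 - 56/(2 + 5/84)*(-1/493) = -161/286 - 56/173/84*(-1/493) = -161/286 - 56*84/173*(-1/493) = -161/286 - 4704/173*(-1/493) = -161/286 + 4704/85289 = -12386185/24392654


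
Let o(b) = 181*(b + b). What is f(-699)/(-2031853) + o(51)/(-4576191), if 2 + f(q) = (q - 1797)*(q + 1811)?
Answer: 4221317721576/3099382470641 ≈ 1.3620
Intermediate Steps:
f(q) = -2 + (-1797 + q)*(1811 + q) (f(q) = -2 + (q - 1797)*(q + 1811) = -2 + (-1797 + q)*(1811 + q))
o(b) = 362*b (o(b) = 181*(2*b) = 362*b)
f(-699)/(-2031853) + o(51)/(-4576191) = (-3254369 + (-699)² + 14*(-699))/(-2031853) + (362*51)/(-4576191) = (-3254369 + 488601 - 9786)*(-1/2031853) + 18462*(-1/4576191) = -2775554*(-1/2031853) - 6154/1525397 = 2775554/2031853 - 6154/1525397 = 4221317721576/3099382470641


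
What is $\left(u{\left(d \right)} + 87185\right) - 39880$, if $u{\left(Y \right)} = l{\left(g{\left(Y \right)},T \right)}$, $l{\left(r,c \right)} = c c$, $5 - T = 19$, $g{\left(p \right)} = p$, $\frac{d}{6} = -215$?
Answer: $47501$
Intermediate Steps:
$d = -1290$ ($d = 6 \left(-215\right) = -1290$)
$T = -14$ ($T = 5 - 19 = -14$)
$l{\left(r,c \right)} = c^{2}$
$u{\left(Y \right)} = 196$ ($u{\left(Y \right)} = \left(-14\right)^{2} = 196$)
$\left(u{\left(d \right)} + 87185\right) - 39880 = \left(196 + 87185\right) - 39880 = 87381 - 39880 = 47501$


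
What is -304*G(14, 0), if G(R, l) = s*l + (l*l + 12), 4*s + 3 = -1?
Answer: -3648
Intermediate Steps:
s = -1 (s = -3/4 + (1/4)*(-1) = -3/4 - 1/4 = -1)
G(R, l) = 12 + l**2 - l (G(R, l) = -l + (l*l + 12) = -l + (l**2 + 12) = -l + (12 + l**2) = 12 + l**2 - l)
-304*G(14, 0) = -304*(12 + 0**2 - 1*0) = -304*(12 + 0 + 0) = -304*12 = -3648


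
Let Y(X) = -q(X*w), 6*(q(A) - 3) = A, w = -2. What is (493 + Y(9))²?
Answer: 243049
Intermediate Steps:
q(A) = 3 + A/6
Y(X) = -3 + X/3 (Y(X) = -(3 + (X*(-2))/6) = -(3 + (-2*X)/6) = -(3 - X/3) = -3 + X/3)
(493 + Y(9))² = (493 + (-3 + (⅓)*9))² = (493 + (-3 + 3))² = (493 + 0)² = 493² = 243049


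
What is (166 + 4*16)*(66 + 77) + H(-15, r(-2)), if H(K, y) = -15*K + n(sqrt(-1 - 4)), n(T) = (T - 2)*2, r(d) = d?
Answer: 33111 + 2*I*sqrt(5) ≈ 33111.0 + 4.4721*I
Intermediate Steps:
n(T) = -4 + 2*T (n(T) = (-2 + T)*2 = -4 + 2*T)
H(K, y) = -4 - 15*K + 2*I*sqrt(5) (H(K, y) = -15*K + (-4 + 2*sqrt(-1 - 4)) = -15*K + (-4 + 2*sqrt(-5)) = -15*K + (-4 + 2*(I*sqrt(5))) = -15*K + (-4 + 2*I*sqrt(5)) = -4 - 15*K + 2*I*sqrt(5))
(166 + 4*16)*(66 + 77) + H(-15, r(-2)) = (166 + 4*16)*(66 + 77) + (-4 - 15*(-15) + 2*I*sqrt(5)) = (166 + 64)*143 + (-4 + 225 + 2*I*sqrt(5)) = 230*143 + (221 + 2*I*sqrt(5)) = 32890 + (221 + 2*I*sqrt(5)) = 33111 + 2*I*sqrt(5)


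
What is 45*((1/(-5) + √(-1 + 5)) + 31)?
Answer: 1476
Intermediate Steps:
45*((1/(-5) + √(-1 + 5)) + 31) = 45*((1*(-⅕) + √4) + 31) = 45*((-⅕ + 2) + 31) = 45*(9/5 + 31) = 45*(164/5) = 1476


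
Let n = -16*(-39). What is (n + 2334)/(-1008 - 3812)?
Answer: -1479/2410 ≈ -0.61369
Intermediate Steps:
n = 624
(n + 2334)/(-1008 - 3812) = (624 + 2334)/(-1008 - 3812) = 2958/(-4820) = 2958*(-1/4820) = -1479/2410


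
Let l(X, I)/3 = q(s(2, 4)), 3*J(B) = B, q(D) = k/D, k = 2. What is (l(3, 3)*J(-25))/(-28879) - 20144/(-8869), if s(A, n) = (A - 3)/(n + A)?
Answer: 579077876/256127851 ≈ 2.2609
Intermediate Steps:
s(A, n) = (-3 + A)/(A + n)
q(D) = 2/D
J(B) = B/3
l(X, I) = -36 (l(X, I) = 3*(2/(((-3 + 2)/(2 + 4)))) = 3*(2/((-1/6))) = 3*(2/(((⅙)*(-1)))) = 3*(2/(-⅙)) = 3*(2*(-6)) = 3*(-12) = -36)
(l(3, 3)*J(-25))/(-28879) - 20144/(-8869) = -12*(-25)/(-28879) - 20144/(-8869) = -36*(-25/3)*(-1/28879) - 20144*(-1/8869) = 300*(-1/28879) + 20144/8869 = -300/28879 + 20144/8869 = 579077876/256127851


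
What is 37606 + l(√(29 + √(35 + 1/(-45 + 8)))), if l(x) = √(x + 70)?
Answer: 37606 + √(95830 + 37*√37*√(1073 + √47878))/37 ≈ 37615.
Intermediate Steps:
l(x) = √(70 + x)
37606 + l(√(29 + √(35 + 1/(-45 + 8)))) = 37606 + √(70 + √(29 + √(35 + 1/(-45 + 8)))) = 37606 + √(70 + √(29 + √(35 + 1/(-37)))) = 37606 + √(70 + √(29 + √(35 - 1/37))) = 37606 + √(70 + √(29 + √(1294/37))) = 37606 + √(70 + √(29 + √47878/37))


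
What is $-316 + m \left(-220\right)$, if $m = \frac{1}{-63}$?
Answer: $- \frac{19688}{63} \approx -312.51$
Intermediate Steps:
$m = - \frac{1}{63} \approx -0.015873$
$-316 + m \left(-220\right) = -316 - - \frac{220}{63} = -316 + \frac{220}{63} = - \frac{19688}{63}$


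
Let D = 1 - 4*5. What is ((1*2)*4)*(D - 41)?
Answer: -480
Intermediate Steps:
D = -19 (D = 1 - 20 = -19)
((1*2)*4)*(D - 41) = ((1*2)*4)*(-19 - 41) = (2*4)*(-60) = 8*(-60) = -480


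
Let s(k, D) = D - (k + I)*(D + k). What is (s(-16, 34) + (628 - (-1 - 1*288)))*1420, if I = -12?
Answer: 2066100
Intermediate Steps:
s(k, D) = D - (-12 + k)*(D + k) (s(k, D) = D - (k - 12)*(D + k) = D - (-12 + k)*(D + k))
(s(-16, 34) + (628 - (-1 - 1*288)))*1420 = ((-1*(-16)² + 12*(-16) + 13*34 - 1*34*(-16)) + (628 - (-1 - 1*288)))*1420 = ((-1*256 - 192 + 442 + 544) + (628 - (-1 - 288)))*1420 = ((-256 - 192 + 442 + 544) + (628 - 1*(-289)))*1420 = (538 + (628 + 289))*1420 = (538 + 917)*1420 = 1455*1420 = 2066100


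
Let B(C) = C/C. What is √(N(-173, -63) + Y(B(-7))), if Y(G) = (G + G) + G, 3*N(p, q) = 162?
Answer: √57 ≈ 7.5498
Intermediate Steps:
N(p, q) = 54 (N(p, q) = (⅓)*162 = 54)
B(C) = 1
Y(G) = 3*G (Y(G) = 2*G + G = 3*G)
√(N(-173, -63) + Y(B(-7))) = √(54 + 3*1) = √(54 + 3) = √57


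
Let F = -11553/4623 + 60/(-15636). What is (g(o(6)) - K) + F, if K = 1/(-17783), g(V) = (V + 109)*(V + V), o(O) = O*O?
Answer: 372690613271969/35706894709 ≈ 10438.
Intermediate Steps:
o(O) = O²
g(V) = 2*V*(109 + V) (g(V) = (109 + V)*(2*V) = 2*V*(109 + V))
K = -1/17783 ≈ -5.6233e-5
F = -5025558/2007923 (F = -11553*1/4623 + 60*(-1/15636) = -3851/1541 - 5/1303 = -5025558/2007923 ≈ -2.5029)
(g(o(6)) - K) + F = (2*6²*(109 + 6²) - 1*(-1/17783)) - 5025558/2007923 = (2*36*(109 + 36) + 1/17783) - 5025558/2007923 = (2*36*145 + 1/17783) - 5025558/2007923 = (10440 + 1/17783) - 5025558/2007923 = 185654521/17783 - 5025558/2007923 = 372690613271969/35706894709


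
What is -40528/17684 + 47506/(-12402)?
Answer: -167840545/27414621 ≈ -6.1223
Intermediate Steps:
-40528/17684 + 47506/(-12402) = -40528*1/17684 + 47506*(-1/12402) = -10132/4421 - 23753/6201 = -167840545/27414621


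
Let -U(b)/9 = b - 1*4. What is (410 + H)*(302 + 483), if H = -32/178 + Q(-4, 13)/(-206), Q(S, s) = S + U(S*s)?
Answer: 2931639020/9167 ≈ 3.1980e+5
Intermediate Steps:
U(b) = 36 - 9*b (U(b) = -9*(b - 1*4) = -9*(b - 4) = -9*(-4 + b) = 36 - 9*b)
Q(S, s) = 36 + S - 9*S*s (Q(S, s) = S + (36 - 9*S*s) = 36 + S - 9*S*s)
H = -23898/9167 (H = -32/178 + (36 - 4 - 9*(-4)*13)/(-206) = -32*1/178 + (36 - 4 + 468)*(-1/206) = -16/89 + 500*(-1/206) = -16/89 - 250/103 = -23898/9167 ≈ -2.6070)
(410 + H)*(302 + 483) = (410 - 23898/9167)*(302 + 483) = (3734572/9167)*785 = 2931639020/9167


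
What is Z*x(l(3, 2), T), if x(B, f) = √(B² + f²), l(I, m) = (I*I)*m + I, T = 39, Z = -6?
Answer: -18*√218 ≈ -265.77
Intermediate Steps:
l(I, m) = I + m*I² (l(I, m) = I²*m + I = m*I² + I = I + m*I²)
Z*x(l(3, 2), T) = -6*√((3*(1 + 3*2))² + 39²) = -6*√((3*(1 + 6))² + 1521) = -6*√((3*7)² + 1521) = -6*√(21² + 1521) = -6*√(441 + 1521) = -18*√218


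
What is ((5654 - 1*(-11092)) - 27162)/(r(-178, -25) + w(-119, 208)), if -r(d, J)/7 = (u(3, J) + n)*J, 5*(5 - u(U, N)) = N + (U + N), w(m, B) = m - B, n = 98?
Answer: -10416/19343 ≈ -0.53849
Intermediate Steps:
u(U, N) = 5 - 2*N/5 - U/5 (u(U, N) = 5 - (N + (U + N))/5 = 5 - (N + (N + U))/5 = 5 - (U + 2*N)/5 = 5 + (-2*N/5 - U/5) = 5 - 2*N/5 - U/5)
r(d, J) = -7*J*(512/5 - 2*J/5) (r(d, J) = -7*((5 - 2*J/5 - 1/5*3) + 98)*J = -7*((5 - 2*J/5 - 3/5) + 98)*J = -7*((22/5 - 2*J/5) + 98)*J = -7*(512/5 - 2*J/5)*J = -7*J*(512/5 - 2*J/5))
((5654 - 1*(-11092)) - 27162)/(r(-178, -25) + w(-119, 208)) = ((5654 - 1*(-11092)) - 27162)/((14/5)*(-25)*(-256 - 25) + (-119 - 1*208)) = ((5654 + 11092) - 27162)/((14/5)*(-25)*(-281) + (-119 - 208)) = (16746 - 27162)/(19670 - 327) = -10416/19343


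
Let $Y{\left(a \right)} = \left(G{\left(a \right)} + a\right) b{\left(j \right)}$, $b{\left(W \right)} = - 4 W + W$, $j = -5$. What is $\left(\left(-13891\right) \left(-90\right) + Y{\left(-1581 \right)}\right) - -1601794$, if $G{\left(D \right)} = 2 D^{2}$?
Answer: $77815099$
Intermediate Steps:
$b{\left(W \right)} = - 3 W$
$Y{\left(a \right)} = 15 a + 30 a^{2}$ ($Y{\left(a \right)} = \left(2 a^{2} + a\right) \left(\left(-3\right) \left(-5\right)\right) = \left(a + 2 a^{2}\right) 15 = 15 a + 30 a^{2}$)
$\left(\left(-13891\right) \left(-90\right) + Y{\left(-1581 \right)}\right) - -1601794 = \left(\left(-13891\right) \left(-90\right) + 15 \left(-1581\right) \left(1 + 2 \left(-1581\right)\right)\right) - -1601794 = \left(1250190 + 15 \left(-1581\right) \left(1 - 3162\right)\right) + 1601794 = \left(1250190 + 15 \left(-1581\right) \left(-3161\right)\right) + 1601794 = \left(1250190 + 74963115\right) + 1601794 = 76213305 + 1601794 = 77815099$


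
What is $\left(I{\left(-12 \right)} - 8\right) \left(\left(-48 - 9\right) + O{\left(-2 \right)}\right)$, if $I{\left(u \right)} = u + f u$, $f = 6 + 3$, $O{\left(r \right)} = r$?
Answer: $7552$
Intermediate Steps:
$f = 9$
$I{\left(u \right)} = 10 u$ ($I{\left(u \right)} = u + 9 u = 10 u$)
$\left(I{\left(-12 \right)} - 8\right) \left(\left(-48 - 9\right) + O{\left(-2 \right)}\right) = \left(10 \left(-12\right) - 8\right) \left(\left(-48 - 9\right) - 2\right) = \left(-120 - 8\right) \left(-57 - 2\right) = \left(-128\right) \left(-59\right) = 7552$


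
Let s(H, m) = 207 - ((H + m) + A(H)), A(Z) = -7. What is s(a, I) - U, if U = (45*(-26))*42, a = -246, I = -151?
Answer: 49751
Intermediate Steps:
s(H, m) = 214 - H - m (s(H, m) = 207 - ((H + m) - 7) = 207 - (-7 + H + m) = 207 + (7 - H - m) = 214 - H - m)
U = -49140 (U = -1170*42 = -49140)
s(a, I) - U = (214 - 1*(-246) - 1*(-151)) - 1*(-49140) = (214 + 246 + 151) + 49140 = 611 + 49140 = 49751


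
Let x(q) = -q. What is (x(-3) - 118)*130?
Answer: -14950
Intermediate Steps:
(x(-3) - 118)*130 = (-1*(-3) - 118)*130 = (3 - 118)*130 = -115*130 = -14950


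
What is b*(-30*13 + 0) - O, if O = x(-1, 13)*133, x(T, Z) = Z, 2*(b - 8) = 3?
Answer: -5434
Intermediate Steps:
b = 19/2 (b = 8 + (½)*3 = 8 + 3/2 = 19/2 ≈ 9.5000)
O = 1729 (O = 13*133 = 1729)
b*(-30*13 + 0) - O = 19*(-30*13 + 0)/2 - 1*1729 = 19*(-390 + 0)/2 - 1729 = (19/2)*(-390) - 1729 = -3705 - 1729 = -5434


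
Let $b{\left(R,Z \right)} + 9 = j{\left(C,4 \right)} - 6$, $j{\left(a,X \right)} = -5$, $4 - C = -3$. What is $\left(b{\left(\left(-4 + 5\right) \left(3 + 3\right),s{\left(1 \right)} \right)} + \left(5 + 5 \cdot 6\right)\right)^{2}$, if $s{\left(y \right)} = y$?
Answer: $225$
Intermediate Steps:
$C = 7$ ($C = 4 - -3 = 4 + 3 = 7$)
$b{\left(R,Z \right)} = -20$ ($b{\left(R,Z \right)} = -9 - 11 = -20$)
$\left(b{\left(\left(-4 + 5\right) \left(3 + 3\right),s{\left(1 \right)} \right)} + \left(5 + 5 \cdot 6\right)\right)^{2} = \left(-20 + \left(5 + 5 \cdot 6\right)\right)^{2} = \left(-20 + \left(5 + 30\right)\right)^{2} = \left(-20 + 35\right)^{2} = 15^{2} = 225$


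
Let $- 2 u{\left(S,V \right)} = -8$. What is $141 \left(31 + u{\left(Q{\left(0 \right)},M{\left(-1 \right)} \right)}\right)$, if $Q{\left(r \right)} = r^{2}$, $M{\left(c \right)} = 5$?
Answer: $4935$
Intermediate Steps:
$u{\left(S,V \right)} = 4$ ($u{\left(S,V \right)} = \left(- \frac{1}{2}\right) \left(-8\right) = 4$)
$141 \left(31 + u{\left(Q{\left(0 \right)},M{\left(-1 \right)} \right)}\right) = 141 \left(31 + 4\right) = 141 \cdot 35 = 4935$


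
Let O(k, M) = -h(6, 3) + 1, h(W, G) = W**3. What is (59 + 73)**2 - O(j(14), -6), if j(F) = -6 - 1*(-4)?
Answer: 17639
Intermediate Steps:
j(F) = -2 (j(F) = -6 + 4 = -2)
O(k, M) = -215 (O(k, M) = -1*6**3 + 1 = -1*216 + 1 = -216 + 1 = -215)
(59 + 73)**2 - O(j(14), -6) = (59 + 73)**2 - 1*(-215) = 132**2 + 215 = 17424 + 215 = 17639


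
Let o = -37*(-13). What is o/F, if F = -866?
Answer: -481/866 ≈ -0.55543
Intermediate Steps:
o = 481
o/F = 481/(-866) = 481*(-1/866) = -481/866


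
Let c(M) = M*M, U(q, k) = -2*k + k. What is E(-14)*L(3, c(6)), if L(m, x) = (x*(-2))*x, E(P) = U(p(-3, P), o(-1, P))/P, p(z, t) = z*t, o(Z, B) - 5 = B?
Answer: 11664/7 ≈ 1666.3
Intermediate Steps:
o(Z, B) = 5 + B
p(z, t) = t*z
U(q, k) = -k
E(P) = (-5 - P)/P (E(P) = (-(5 + P))/P = (-5 - P)/P)
c(M) = M**2
L(m, x) = -2*x**2 (L(m, x) = (-2*x)*x = -2*x**2)
E(-14)*L(3, c(6)) = ((-5 - 1*(-14))/(-14))*(-2*(6**2)**2) = (-(-5 + 14)/14)*(-2*36**2) = (-1/14*9)*(-2*1296) = -9/14*(-2592) = 11664/7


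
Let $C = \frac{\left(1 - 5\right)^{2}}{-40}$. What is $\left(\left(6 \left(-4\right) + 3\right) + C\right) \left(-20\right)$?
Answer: $428$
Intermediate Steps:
$C = - \frac{2}{5}$ ($C = \left(-4\right)^{2} \left(- \frac{1}{40}\right) = 16 \left(- \frac{1}{40}\right) = - \frac{2}{5} \approx -0.4$)
$\left(\left(6 \left(-4\right) + 3\right) + C\right) \left(-20\right) = \left(\left(6 \left(-4\right) + 3\right) - \frac{2}{5}\right) \left(-20\right) = \left(\left(-24 + 3\right) - \frac{2}{5}\right) \left(-20\right) = \left(-21 - \frac{2}{5}\right) \left(-20\right) = \left(- \frac{107}{5}\right) \left(-20\right) = 428$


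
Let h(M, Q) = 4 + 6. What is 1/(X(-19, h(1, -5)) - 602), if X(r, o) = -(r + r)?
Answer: -1/564 ≈ -0.0017731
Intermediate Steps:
h(M, Q) = 10
X(r, o) = -2*r
1/(X(-19, h(1, -5)) - 602) = 1/(-2*(-19) - 602) = 1/(38 - 602) = 1/(-564) = -1/564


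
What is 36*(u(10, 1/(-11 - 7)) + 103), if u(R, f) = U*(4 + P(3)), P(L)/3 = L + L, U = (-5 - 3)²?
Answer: 54396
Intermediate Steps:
U = 64 (U = (-8)² = 64)
P(L) = 6*L (P(L) = 3*(L + L) = 3*(2*L) = 6*L)
u(R, f) = 1408 (u(R, f) = 64*(4 + 6*3) = 64*(4 + 18) = 64*22 = 1408)
36*(u(10, 1/(-11 - 7)) + 103) = 36*(1408 + 103) = 36*1511 = 54396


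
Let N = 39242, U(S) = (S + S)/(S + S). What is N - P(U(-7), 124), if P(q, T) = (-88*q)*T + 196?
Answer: 49958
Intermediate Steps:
U(S) = 1 (U(S) = (2*S)/((2*S)) = (2*S)*(1/(2*S)) = 1)
P(q, T) = 196 - 88*T*q (P(q, T) = -88*T*q + 196 = 196 - 88*T*q)
N - P(U(-7), 124) = 39242 - (196 - 88*124*1) = 39242 - (196 - 10912) = 39242 - 1*(-10716) = 39242 + 10716 = 49958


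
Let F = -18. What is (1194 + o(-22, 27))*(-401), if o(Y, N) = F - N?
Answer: -460749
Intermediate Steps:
o(Y, N) = -18 - N
(1194 + o(-22, 27))*(-401) = (1194 + (-18 - 1*27))*(-401) = (1194 + (-18 - 27))*(-401) = (1194 - 45)*(-401) = 1149*(-401) = -460749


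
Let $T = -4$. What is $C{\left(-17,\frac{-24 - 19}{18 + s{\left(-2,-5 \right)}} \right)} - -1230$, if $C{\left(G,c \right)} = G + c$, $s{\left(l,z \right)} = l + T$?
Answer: $\frac{14513}{12} \approx 1209.4$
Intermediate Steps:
$s{\left(l,z \right)} = -4 + l$ ($s{\left(l,z \right)} = l - 4 = -4 + l$)
$C{\left(-17,\frac{-24 - 19}{18 + s{\left(-2,-5 \right)}} \right)} - -1230 = \left(-17 + \frac{-24 - 19}{18 - 6}\right) - -1230 = \left(-17 - \frac{43}{18 - 6}\right) + 1230 = \left(-17 - \frac{43}{12}\right) + 1230 = - \frac{247}{12} + 1230 = \frac{14513}{12}$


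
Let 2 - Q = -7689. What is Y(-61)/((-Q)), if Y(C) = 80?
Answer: -80/7691 ≈ -0.010402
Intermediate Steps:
Q = 7691 (Q = 2 - 1*(-7689) = 2 + 7689 = 7691)
Y(-61)/((-Q)) = 80/((-1*7691)) = 80/(-7691) = 80*(-1/7691) = -80/7691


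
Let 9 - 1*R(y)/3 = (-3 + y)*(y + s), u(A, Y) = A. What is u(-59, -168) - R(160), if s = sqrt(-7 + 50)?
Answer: 75274 + 471*sqrt(43) ≈ 78363.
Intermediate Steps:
s = sqrt(43) ≈ 6.5574
R(y) = 27 - 3*(-3 + y)*(y + sqrt(43))
u(-59, -168) - R(160) = -59 - (27 - 3*160**2 + 9*160 + 9*sqrt(43) - 3*160*sqrt(43)) = -59 - (27 - 3*25600 + 1440 + 9*sqrt(43) - 480*sqrt(43)) = -59 - (27 - 76800 + 1440 + 9*sqrt(43) - 480*sqrt(43)) = -59 - (-75333 - 471*sqrt(43)) = -59 + (75333 + 471*sqrt(43)) = 75274 + 471*sqrt(43)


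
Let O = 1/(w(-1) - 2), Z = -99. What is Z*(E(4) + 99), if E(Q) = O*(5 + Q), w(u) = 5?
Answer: -10098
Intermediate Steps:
O = ⅓ (O = 1/(5 - 2) = 1/3 = ⅓ ≈ 0.33333)
E(Q) = 5/3 + Q/3 (E(Q) = (5 + Q)/3 = 5/3 + Q/3)
Z*(E(4) + 99) = -99*((5/3 + (⅓)*4) + 99) = -99*((5/3 + 4/3) + 99) = -99*(3 + 99) = -99*102 = -10098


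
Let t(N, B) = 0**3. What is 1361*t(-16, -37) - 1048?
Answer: -1048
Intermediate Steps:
t(N, B) = 0
1361*t(-16, -37) - 1048 = 1361*0 - 1048 = 0 - 1048 = -1048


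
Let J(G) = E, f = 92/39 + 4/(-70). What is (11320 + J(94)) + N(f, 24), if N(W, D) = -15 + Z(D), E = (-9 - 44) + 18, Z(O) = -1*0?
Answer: 11270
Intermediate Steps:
Z(O) = 0
f = 3142/1365 (f = 92*(1/39) + 4*(-1/70) = 92/39 - 2/35 = 3142/1365 ≈ 2.3018)
E = -35 (E = -53 + 18 = -35)
N(W, D) = -15 (N(W, D) = -15 + 0 = -15)
J(G) = -35
(11320 + J(94)) + N(f, 24) = (11320 - 35) - 15 = 11285 - 15 = 11270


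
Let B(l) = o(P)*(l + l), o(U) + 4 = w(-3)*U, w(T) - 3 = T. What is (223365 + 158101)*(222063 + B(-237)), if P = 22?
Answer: 85432743894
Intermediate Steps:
w(T) = 3 + T
o(U) = -4 (o(U) = -4 + (3 - 3)*U = -4 + 0*U = -4 + 0 = -4)
B(l) = -8*l (B(l) = -4*(l + l) = -8*l)
(223365 + 158101)*(222063 + B(-237)) = (223365 + 158101)*(222063 - 8*(-237)) = 381466*(222063 + 1896) = 381466*223959 = 85432743894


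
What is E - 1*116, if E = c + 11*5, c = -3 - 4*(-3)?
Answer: -52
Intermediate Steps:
c = 9 (c = -3 + 12 = 9)
E = 64 (E = 9 + 11*5 = 9 + 55 = 64)
E - 1*116 = 64 - 1*116 = 64 - 116 = -52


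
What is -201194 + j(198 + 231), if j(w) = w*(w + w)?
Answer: 166888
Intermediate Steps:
j(w) = 2*w**2 (j(w) = w*(2*w) = 2*w**2)
-201194 + j(198 + 231) = -201194 + 2*(198 + 231)**2 = -201194 + 2*429**2 = -201194 + 2*184041 = -201194 + 368082 = 166888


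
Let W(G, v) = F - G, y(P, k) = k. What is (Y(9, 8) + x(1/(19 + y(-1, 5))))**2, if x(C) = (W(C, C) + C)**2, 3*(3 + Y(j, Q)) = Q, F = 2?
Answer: 121/9 ≈ 13.444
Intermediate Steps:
Y(j, Q) = -3 + Q/3
W(G, v) = 2 - G
x(C) = 4 (x(C) = ((2 - C) + C)**2 = 2**2 = 4)
(Y(9, 8) + x(1/(19 + y(-1, 5))))**2 = ((-3 + (1/3)*8) + 4)**2 = ((-3 + 8/3) + 4)**2 = (-1/3 + 4)**2 = (11/3)**2 = 121/9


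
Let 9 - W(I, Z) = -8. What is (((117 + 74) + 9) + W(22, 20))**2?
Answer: 47089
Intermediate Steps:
W(I, Z) = 17 (W(I, Z) = 9 - 1*(-8) = 9 + 8 = 17)
(((117 + 74) + 9) + W(22, 20))**2 = (((117 + 74) + 9) + 17)**2 = ((191 + 9) + 17)**2 = (200 + 17)**2 = 217**2 = 47089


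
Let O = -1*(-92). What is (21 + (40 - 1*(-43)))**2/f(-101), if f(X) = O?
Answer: 2704/23 ≈ 117.57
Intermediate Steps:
O = 92
f(X) = 92
(21 + (40 - 1*(-43)))**2/f(-101) = (21 + (40 - 1*(-43)))**2/92 = (21 + (40 + 43))**2*(1/92) = (21 + 83)**2*(1/92) = 104**2*(1/92) = 10816*(1/92) = 2704/23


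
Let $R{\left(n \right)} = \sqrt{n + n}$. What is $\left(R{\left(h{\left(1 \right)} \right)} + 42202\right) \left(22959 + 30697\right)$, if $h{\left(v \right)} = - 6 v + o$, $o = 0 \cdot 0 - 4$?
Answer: $2264390512 + 107312 i \sqrt{5} \approx 2.2644 \cdot 10^{9} + 2.3996 \cdot 10^{5} i$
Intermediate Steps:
$o = -4$ ($o = 0 - 4 = -4$)
$h{\left(v \right)} = -4 - 6 v$ ($h{\left(v \right)} = - 6 v - 4 = -4 - 6 v$)
$R{\left(n \right)} = \sqrt{2} \sqrt{n}$ ($R{\left(n \right)} = \sqrt{2 n} = \sqrt{2} \sqrt{n}$)
$\left(R{\left(h{\left(1 \right)} \right)} + 42202\right) \left(22959 + 30697\right) = \left(\sqrt{2} \sqrt{-4 - 6} + 42202\right) \left(22959 + 30697\right) = \left(\sqrt{2} \sqrt{-4 - 6} + 42202\right) 53656 = \left(\sqrt{2} \sqrt{-10} + 42202\right) 53656 = \left(\sqrt{2} i \sqrt{10} + 42202\right) 53656 = \left(2 i \sqrt{5} + 42202\right) 53656 = \left(42202 + 2 i \sqrt{5}\right) 53656 = 2264390512 + 107312 i \sqrt{5}$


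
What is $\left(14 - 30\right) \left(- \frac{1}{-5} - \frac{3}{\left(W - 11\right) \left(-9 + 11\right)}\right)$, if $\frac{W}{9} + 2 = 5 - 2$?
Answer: $- \frac{76}{5} \approx -15.2$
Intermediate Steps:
$W = 9$ ($W = -18 + 9 \left(5 - 2\right) = -18 + 9 \cdot 3 = -18 + 27 = 9$)
$\left(14 - 30\right) \left(- \frac{1}{-5} - \frac{3}{\left(W - 11\right) \left(-9 + 11\right)}\right) = \left(14 - 30\right) \left(- \frac{1}{-5} - \frac{3}{\left(9 - 11\right) \left(-9 + 11\right)}\right) = - 16 \left(\left(-1\right) \left(- \frac{1}{5}\right) - \frac{3}{\left(-2\right) 2}\right) = - 16 \left(\frac{1}{5} - \frac{3}{-4}\right) = - 16 \left(\frac{1}{5} - - \frac{3}{4}\right) = - 16 \left(\frac{1}{5} + \frac{3}{4}\right) = \left(-16\right) \frac{19}{20} = - \frac{76}{5}$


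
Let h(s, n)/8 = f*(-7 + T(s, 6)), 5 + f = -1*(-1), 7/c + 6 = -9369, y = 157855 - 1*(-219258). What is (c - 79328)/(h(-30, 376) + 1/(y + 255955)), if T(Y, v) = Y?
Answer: -470812676031476/7027054809375 ≈ -67.000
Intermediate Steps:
y = 377113 (y = 157855 + 219258 = 377113)
c = -7/9375 (c = 7/(-6 - 9369) = 7/(-9375) = 7*(-1/9375) = -7/9375 ≈ -0.00074667)
f = -4 (f = -5 - 1*(-1) = -5 + 1 = -4)
h(s, n) = 224 - 32*s (h(s, n) = 8*(-4*(-7 + s)) = 8*(28 - 4*s) = 224 - 32*s)
(c - 79328)/(h(-30, 376) + 1/(y + 255955)) = (-7/9375 - 79328)/((224 - 32*(-30)) + 1/(377113 + 255955)) = -743700007/(9375*((224 + 960) + 1/633068)) = -743700007/(9375*(1184 + 1/633068)) = -743700007/(9375*749552513/633068) = -743700007/9375*633068/749552513 = -470812676031476/7027054809375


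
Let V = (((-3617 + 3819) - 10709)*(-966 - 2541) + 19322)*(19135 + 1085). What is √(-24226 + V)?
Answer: 11*√6160811714 ≈ 8.6340e+5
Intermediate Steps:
V = 745458241620 (V = ((202 - 10709)*(-3507) + 19322)*20220 = (-10507*(-3507) + 19322)*20220 = (36848049 + 19322)*20220 = 36867371*20220 = 745458241620)
√(-24226 + V) = √(-24226 + 745458241620) = √745458217394 = 11*√6160811714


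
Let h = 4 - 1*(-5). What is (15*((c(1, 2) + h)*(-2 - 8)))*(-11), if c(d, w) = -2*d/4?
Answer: 14025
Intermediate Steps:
c(d, w) = -d/2 (c(d, w) = -2*d*(¼) = -d/2)
h = 9 (h = 4 + 5 = 9)
(15*((c(1, 2) + h)*(-2 - 8)))*(-11) = (15*((-½*1 + 9)*(-2 - 8)))*(-11) = (15*((-½ + 9)*(-10)))*(-11) = (15*((17/2)*(-10)))*(-11) = (15*(-85))*(-11) = -1275*(-11) = 14025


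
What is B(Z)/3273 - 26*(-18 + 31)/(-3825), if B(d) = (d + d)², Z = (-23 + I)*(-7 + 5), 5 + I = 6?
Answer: 10242358/4173075 ≈ 2.4544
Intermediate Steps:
I = 1 (I = -5 + 6 = 1)
Z = 44 (Z = (-23 + 1)*(-7 + 5) = -22*(-2) = 44)
B(d) = 4*d² (B(d) = (2*d)² = 4*d²)
B(Z)/3273 - 26*(-18 + 31)/(-3825) = (4*44²)/3273 - 26*(-18 + 31)/(-3825) = (4*1936)*(1/3273) - 26*13*(-1/3825) = 7744*(1/3273) - 338*(-1/3825) = 7744/3273 + 338/3825 = 10242358/4173075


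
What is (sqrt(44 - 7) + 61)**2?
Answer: (61 + sqrt(37))**2 ≈ 4500.1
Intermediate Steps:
(sqrt(44 - 7) + 61)**2 = (sqrt(37) + 61)**2 = (61 + sqrt(37))**2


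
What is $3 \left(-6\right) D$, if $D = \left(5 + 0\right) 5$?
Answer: $-450$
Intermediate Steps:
$D = 25$ ($D = 5 \cdot 5 = 25$)
$3 \left(-6\right) D = 3 \left(-6\right) 25 = \left(-18\right) 25 = -450$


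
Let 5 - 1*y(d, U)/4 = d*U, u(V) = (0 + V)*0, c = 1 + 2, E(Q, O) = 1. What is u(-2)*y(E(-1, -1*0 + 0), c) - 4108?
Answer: -4108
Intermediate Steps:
c = 3
u(V) = 0 (u(V) = V*0 = 0)
y(d, U) = 20 - 4*U*d (y(d, U) = 20 - 4*d*U = 20 - 4*U*d)
u(-2)*y(E(-1, -1*0 + 0), c) - 4108 = 0*(20 - 4*3*1) - 4108 = 0*(20 - 12) - 4108 = 0*8 - 4108 = 0 - 4108 = -4108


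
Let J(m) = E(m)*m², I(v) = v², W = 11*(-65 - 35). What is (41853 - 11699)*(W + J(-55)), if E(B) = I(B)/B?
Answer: -5050041150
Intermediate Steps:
W = -1100 (W = 11*(-100) = -1100)
E(B) = B (E(B) = B²/B = B)
J(m) = m³ (J(m) = m*m² = m³)
(41853 - 11699)*(W + J(-55)) = (41853 - 11699)*(-1100 + (-55)³) = 30154*(-1100 - 166375) = 30154*(-167475) = -5050041150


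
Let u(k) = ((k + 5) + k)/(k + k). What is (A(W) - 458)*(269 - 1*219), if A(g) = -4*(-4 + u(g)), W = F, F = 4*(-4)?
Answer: -89075/4 ≈ -22269.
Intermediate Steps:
u(k) = (5 + 2*k)/(2*k) (u(k) = ((5 + k) + k)/((2*k)) = (5 + 2*k)*(1/(2*k)) = (5 + 2*k)/(2*k))
F = -16
W = -16
A(g) = 16 - 4*(5/2 + g)/g (A(g) = -4*(-4 + (5/2 + g)/g) = 16 - 4*(5/2 + g)/g)
(A(W) - 458)*(269 - 1*219) = ((12 - 10/(-16)) - 458)*(269 - 1*219) = ((12 - 10*(-1/16)) - 458)*(269 - 219) = ((12 + 5/8) - 458)*50 = (101/8 - 458)*50 = -3563/8*50 = -89075/4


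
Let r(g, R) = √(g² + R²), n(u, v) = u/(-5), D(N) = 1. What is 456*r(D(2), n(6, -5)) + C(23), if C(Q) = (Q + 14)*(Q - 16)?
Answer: 259 + 456*√61/5 ≈ 971.29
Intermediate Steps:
n(u, v) = -u/5 (n(u, v) = u*(-⅕) = -u/5)
r(g, R) = √(R² + g²)
C(Q) = (-16 + Q)*(14 + Q) (C(Q) = (14 + Q)*(-16 + Q) = (-16 + Q)*(14 + Q))
456*r(D(2), n(6, -5)) + C(23) = 456*√((-⅕*6)² + 1²) + (-224 + 23² - 2*23) = 456*√((-6/5)² + 1) + (-224 + 529 - 46) = 456*√(36/25 + 1) + 259 = 456*√(61/25) + 259 = 456*(√61/5) + 259 = 456*√61/5 + 259 = 259 + 456*√61/5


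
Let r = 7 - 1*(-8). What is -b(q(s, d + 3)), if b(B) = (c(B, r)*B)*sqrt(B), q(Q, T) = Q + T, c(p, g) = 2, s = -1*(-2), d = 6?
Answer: -22*sqrt(11) ≈ -72.966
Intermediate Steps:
s = 2
r = 15 (r = 7 + 8 = 15)
b(B) = 2*B**(3/2) (b(B) = (2*B)*sqrt(B) = 2*B**(3/2))
-b(q(s, d + 3)) = -2*(2 + (6 + 3))**(3/2) = -2*(2 + 9)**(3/2) = -2*11**(3/2) = -2*11*sqrt(11) = -22*sqrt(11)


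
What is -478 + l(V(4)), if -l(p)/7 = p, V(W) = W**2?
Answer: -590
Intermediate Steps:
l(p) = -7*p
-478 + l(V(4)) = -478 - 7*4**2 = -478 - 7*16 = -478 - 112 = -590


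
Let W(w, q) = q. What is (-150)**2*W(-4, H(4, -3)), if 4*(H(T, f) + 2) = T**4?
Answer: 1395000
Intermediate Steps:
H(T, f) = -2 + T**4/4
(-150)**2*W(-4, H(4, -3)) = (-150)**2*(-2 + (1/4)*4**4) = 22500*(-2 + (1/4)*256) = 22500*(-2 + 64) = 22500*62 = 1395000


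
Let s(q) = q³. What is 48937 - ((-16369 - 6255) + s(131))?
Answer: -2176530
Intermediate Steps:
48937 - ((-16369 - 6255) + s(131)) = 48937 - ((-16369 - 6255) + 131³) = 48937 - (-22624 + 2248091) = 48937 - 1*2225467 = 48937 - 2225467 = -2176530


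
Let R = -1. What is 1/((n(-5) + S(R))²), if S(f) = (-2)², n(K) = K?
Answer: 1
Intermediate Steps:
S(f) = 4
1/((n(-5) + S(R))²) = 1/((-5 + 4)²) = 1/((-1)²) = 1/1 = 1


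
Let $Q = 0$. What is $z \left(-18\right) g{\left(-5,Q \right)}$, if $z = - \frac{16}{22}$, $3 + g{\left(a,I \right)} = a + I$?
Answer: $- \frac{1152}{11} \approx -104.73$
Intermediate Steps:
$g{\left(a,I \right)} = -3 + I + a$ ($g{\left(a,I \right)} = -3 + \left(a + I\right) = -3 + \left(I + a\right) = -3 + I + a$)
$z = - \frac{8}{11}$ ($z = \left(-16\right) \frac{1}{22} = - \frac{8}{11} \approx -0.72727$)
$z \left(-18\right) g{\left(-5,Q \right)} = \left(- \frac{8}{11}\right) \left(-18\right) \left(-3 + 0 - 5\right) = \frac{144}{11} \left(-8\right) = - \frac{1152}{11}$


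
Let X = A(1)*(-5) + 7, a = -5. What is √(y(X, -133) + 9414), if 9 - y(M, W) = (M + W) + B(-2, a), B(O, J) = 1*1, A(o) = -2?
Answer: √9538 ≈ 97.663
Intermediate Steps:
B(O, J) = 1
X = 17 (X = -2*(-5) + 7 = 10 + 7 = 17)
y(M, W) = 8 - M - W (y(M, W) = 9 - ((M + W) + 1) = 9 - (1 + M + W) = 9 + (-1 - M - W) = 8 - M - W)
√(y(X, -133) + 9414) = √((8 - 1*17 - 1*(-133)) + 9414) = √((8 - 17 + 133) + 9414) = √(124 + 9414) = √9538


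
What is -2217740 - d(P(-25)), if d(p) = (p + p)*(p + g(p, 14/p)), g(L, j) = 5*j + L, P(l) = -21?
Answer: -2219644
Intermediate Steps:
g(L, j) = L + 5*j
d(p) = 2*p*(2*p + 70/p) (d(p) = (p + p)*(p + (p + 5*(14/p))) = (2*p)*(p + (p + 70/p)) = (2*p)*(2*p + 70/p) = 2*p*(2*p + 70/p))
-2217740 - d(P(-25)) = -2217740 - (140 + 4*(-21)²) = -2217740 - (140 + 4*441) = -2217740 - (140 + 1764) = -2217740 - 1*1904 = -2217740 - 1904 = -2219644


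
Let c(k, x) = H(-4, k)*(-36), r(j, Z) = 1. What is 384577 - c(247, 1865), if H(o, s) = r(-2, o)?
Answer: 384613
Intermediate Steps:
H(o, s) = 1
c(k, x) = -36 (c(k, x) = 1*(-36) = -36)
384577 - c(247, 1865) = 384577 - 1*(-36) = 384577 + 36 = 384613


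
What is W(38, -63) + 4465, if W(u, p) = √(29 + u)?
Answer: 4465 + √67 ≈ 4473.2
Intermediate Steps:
W(38, -63) + 4465 = √(29 + 38) + 4465 = √67 + 4465 = 4465 + √67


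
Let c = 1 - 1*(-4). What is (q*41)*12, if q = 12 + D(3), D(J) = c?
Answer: 8364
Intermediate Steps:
c = 5 (c = 1 + 4 = 5)
D(J) = 5
q = 17 (q = 12 + 5 = 17)
(q*41)*12 = (17*41)*12 = 697*12 = 8364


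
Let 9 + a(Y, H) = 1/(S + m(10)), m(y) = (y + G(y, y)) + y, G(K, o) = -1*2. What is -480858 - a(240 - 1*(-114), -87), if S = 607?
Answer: -300530626/625 ≈ -4.8085e+5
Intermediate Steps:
G(K, o) = -2
m(y) = -2 + 2*y (m(y) = (y - 2) + y = (-2 + y) + y = -2 + 2*y)
a(Y, H) = -5624/625 (a(Y, H) = -9 + 1/(607 + (-2 + 2*10)) = -9 + 1/(607 + (-2 + 20)) = -9 + 1/(607 + 18) = -9 + 1/625 = -5624/625)
-480858 - a(240 - 1*(-114), -87) = -480858 - 1*(-5624/625) = -480858 + 5624/625 = -300530626/625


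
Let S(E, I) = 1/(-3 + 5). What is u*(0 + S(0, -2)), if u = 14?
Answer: 7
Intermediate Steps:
S(E, I) = 1/2
u*(0 + S(0, -2)) = 14*(0 + 1/2) = 14*(1/2) = 7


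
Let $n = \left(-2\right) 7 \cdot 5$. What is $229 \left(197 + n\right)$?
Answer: $29083$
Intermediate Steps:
$n = -70$ ($n = \left(-14\right) 5 = -70$)
$229 \left(197 + n\right) = 229 \left(197 - 70\right) = 229 \cdot 127 = 29083$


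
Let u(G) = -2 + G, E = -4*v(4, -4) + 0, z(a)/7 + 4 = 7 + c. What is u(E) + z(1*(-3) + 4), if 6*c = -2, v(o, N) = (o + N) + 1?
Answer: 38/3 ≈ 12.667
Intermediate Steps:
v(o, N) = 1 + N + o (v(o, N) = (N + o) + 1 = 1 + N + o)
c = -⅓ (c = (⅙)*(-2) = -⅓ ≈ -0.33333)
z(a) = 56/3 (z(a) = -28 + 7*(7 - ⅓) = -28 + 7*(20/3) = -28 + 140/3 = 56/3)
E = -4 (E = -4*(1 - 4 + 4) + 0 = -4*1 + 0 = -4 + 0 = -4)
u(E) + z(1*(-3) + 4) = (-2 - 4) + 56/3 = -6 + 56/3 = 38/3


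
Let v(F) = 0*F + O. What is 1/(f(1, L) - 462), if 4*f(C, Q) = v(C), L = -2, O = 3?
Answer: -4/1845 ≈ -0.0021680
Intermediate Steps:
v(F) = 3 (v(F) = 0*F + 3 = 0 + 3 = 3)
f(C, Q) = ¾ (f(C, Q) = (¼)*3 = ¾)
1/(f(1, L) - 462) = 1/(¾ - 462) = 1/(-1845/4) = -4/1845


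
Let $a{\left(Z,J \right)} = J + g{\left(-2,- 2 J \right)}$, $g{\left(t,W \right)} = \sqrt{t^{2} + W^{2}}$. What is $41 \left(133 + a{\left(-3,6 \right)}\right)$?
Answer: $5699 + 82 \sqrt{37} \approx 6197.8$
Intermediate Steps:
$g{\left(t,W \right)} = \sqrt{W^{2} + t^{2}}$
$a{\left(Z,J \right)} = J + \sqrt{4 + 4 J^{2}}$ ($a{\left(Z,J \right)} = J + \sqrt{\left(- 2 J\right)^{2} + \left(-2\right)^{2}} = J + \sqrt{4 J^{2} + 4} = J + \sqrt{4 + 4 J^{2}}$)
$41 \left(133 + a{\left(-3,6 \right)}\right) = 41 \left(133 + \left(6 + 2 \sqrt{1 + 6^{2}}\right)\right) = 41 \left(133 + \left(6 + 2 \sqrt{1 + 36}\right)\right) = 41 \left(133 + \left(6 + 2 \sqrt{37}\right)\right) = 41 \left(139 + 2 \sqrt{37}\right) = 5699 + 82 \sqrt{37}$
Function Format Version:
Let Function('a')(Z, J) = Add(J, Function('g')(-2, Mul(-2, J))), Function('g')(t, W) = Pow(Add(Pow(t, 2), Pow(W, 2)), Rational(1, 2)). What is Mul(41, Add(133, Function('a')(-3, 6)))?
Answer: Add(5699, Mul(82, Pow(37, Rational(1, 2)))) ≈ 6197.8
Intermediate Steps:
Function('g')(t, W) = Pow(Add(Pow(W, 2), Pow(t, 2)), Rational(1, 2))
Function('a')(Z, J) = Add(J, Pow(Add(4, Mul(4, Pow(J, 2))), Rational(1, 2))) (Function('a')(Z, J) = Add(J, Pow(Add(Pow(Mul(-2, J), 2), Pow(-2, 2)), Rational(1, 2))) = Add(J, Pow(Add(Mul(4, Pow(J, 2)), 4), Rational(1, 2))) = Add(J, Pow(Add(4, Mul(4, Pow(J, 2))), Rational(1, 2))))
Mul(41, Add(133, Function('a')(-3, 6))) = Mul(41, Add(133, Add(6, Mul(2, Pow(Add(1, Pow(6, 2)), Rational(1, 2)))))) = Mul(41, Add(133, Add(6, Mul(2, Pow(Add(1, 36), Rational(1, 2)))))) = Mul(41, Add(133, Add(6, Mul(2, Pow(37, Rational(1, 2)))))) = Mul(41, Add(139, Mul(2, Pow(37, Rational(1, 2))))) = Add(5699, Mul(82, Pow(37, Rational(1, 2))))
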